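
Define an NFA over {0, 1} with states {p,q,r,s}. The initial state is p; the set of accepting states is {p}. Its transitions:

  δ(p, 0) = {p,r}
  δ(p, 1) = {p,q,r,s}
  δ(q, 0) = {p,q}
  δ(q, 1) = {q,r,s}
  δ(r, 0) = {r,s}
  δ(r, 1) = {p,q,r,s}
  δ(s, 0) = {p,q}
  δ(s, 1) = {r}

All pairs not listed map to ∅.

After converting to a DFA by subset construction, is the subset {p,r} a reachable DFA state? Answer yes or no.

yes

Start state of the DFA: {p}.
{p} --0--> {p,r}  [new]
{p} --1--> {p,q,r,s}  [new]
{p,r} --0--> {p,r,s}  [new]
{p,r} --1--> {p,q,r,s}  [seen]
{p,q,r,s} --0--> {p,q,r,s}  [seen]
{p,q,r,s} --1--> {p,q,r,s}  [seen]
{p,r,s} --0--> {p,q,r,s}  [seen]
{p,r,s} --1--> {p,q,r,s}  [seen]
Reachable DFA states: {p}, {p,r}, {p,q,r,s}, {p,r,s}.
{p,r} is among them.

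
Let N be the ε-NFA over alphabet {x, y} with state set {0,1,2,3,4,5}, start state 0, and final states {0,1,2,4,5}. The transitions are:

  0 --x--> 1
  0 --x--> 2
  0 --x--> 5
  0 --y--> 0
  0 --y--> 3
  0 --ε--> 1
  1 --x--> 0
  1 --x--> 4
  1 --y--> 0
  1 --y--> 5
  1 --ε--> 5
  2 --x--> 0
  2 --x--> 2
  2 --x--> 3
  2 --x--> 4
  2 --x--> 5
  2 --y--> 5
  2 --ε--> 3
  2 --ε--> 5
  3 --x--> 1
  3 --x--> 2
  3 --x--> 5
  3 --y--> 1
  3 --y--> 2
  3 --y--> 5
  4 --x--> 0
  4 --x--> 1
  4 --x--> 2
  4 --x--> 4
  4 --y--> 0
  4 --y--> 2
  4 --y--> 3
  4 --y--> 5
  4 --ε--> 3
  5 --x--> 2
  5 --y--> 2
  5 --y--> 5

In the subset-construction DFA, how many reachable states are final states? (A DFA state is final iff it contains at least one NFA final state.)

Start state of the DFA: {0,1,5} (ε-closure of the NFA start).
{0,1,5} --x--> {0,1,2,3,4,5}  [new]
{0,1,5} --y--> {0,1,2,3,5}  [new]
{0,1,2,3,4,5} --x--> {0,1,2,3,4,5}  [seen]
{0,1,2,3,4,5} --y--> {0,1,2,3,5}  [seen]
{0,1,2,3,5} --x--> {0,1,2,3,4,5}  [seen]
{0,1,2,3,5} --y--> {0,1,2,3,5}  [seen]
Reachable DFA states: {0,1,5}, {0,1,2,3,4,5}, {0,1,2,3,5}.
Accepting DFA states (contain an NFA accepting state): {0,1,5}, {0,1,2,3,4,5}, {0,1,2,3,5}.

3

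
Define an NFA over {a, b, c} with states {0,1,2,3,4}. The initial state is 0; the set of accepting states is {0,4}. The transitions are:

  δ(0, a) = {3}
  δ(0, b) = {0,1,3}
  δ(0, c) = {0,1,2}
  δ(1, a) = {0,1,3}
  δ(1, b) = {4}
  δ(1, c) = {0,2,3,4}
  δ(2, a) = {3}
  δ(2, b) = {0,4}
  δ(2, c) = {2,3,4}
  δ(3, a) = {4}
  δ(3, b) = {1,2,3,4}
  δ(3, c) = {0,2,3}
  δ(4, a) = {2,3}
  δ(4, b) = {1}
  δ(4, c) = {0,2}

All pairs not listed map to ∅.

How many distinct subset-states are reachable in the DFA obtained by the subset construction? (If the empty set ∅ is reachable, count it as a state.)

15

Start state of the DFA: {0}.
{0} --a--> {3}  [new]
{0} --b--> {0,1,3}  [new]
{0} --c--> {0,1,2}  [new]
{3} --a--> {4}  [new]
{3} --b--> {1,2,3,4}  [new]
{3} --c--> {0,2,3}  [new]
{0,1,3} --a--> {0,1,3,4}  [new]
{0,1,3} --b--> {0,1,2,3,4}  [new]
{0,1,3} --c--> {0,1,2,3,4}  [seen]
{0,1,2} --a--> {0,1,3}  [seen]
{0,1,2} --b--> {0,1,3,4}  [seen]
{0,1,2} --c--> {0,1,2,3,4}  [seen]
{4} --a--> {2,3}  [new]
{4} --b--> {1}  [new]
{4} --c--> {0,2}  [new]
{1,2,3,4} --a--> {0,1,2,3,4}  [seen]
{1,2,3,4} --b--> {0,1,2,3,4}  [seen]
{1,2,3,4} --c--> {0,2,3,4}  [new]
{0,2,3} --a--> {3,4}  [new]
{0,2,3} --b--> {0,1,2,3,4}  [seen]
{0,2,3} --c--> {0,1,2,3,4}  [seen]
{0,1,3,4} --a--> {0,1,2,3,4}  [seen]
{0,1,3,4} --b--> {0,1,2,3,4}  [seen]
{0,1,3,4} --c--> {0,1,2,3,4}  [seen]
{0,1,2,3,4} --a--> {0,1,2,3,4}  [seen]
{0,1,2,3,4} --b--> {0,1,2,3,4}  [seen]
{0,1,2,3,4} --c--> {0,1,2,3,4}  [seen]
{2,3} --a--> {3,4}  [seen]
{2,3} --b--> {0,1,2,3,4}  [seen]
{2,3} --c--> {0,2,3,4}  [seen]
{1} --a--> {0,1,3}  [seen]
{1} --b--> {4}  [seen]
{1} --c--> {0,2,3,4}  [seen]
{0,2} --a--> {3}  [seen]
{0,2} --b--> {0,1,3,4}  [seen]
{0,2} --c--> {0,1,2,3,4}  [seen]
{0,2,3,4} --a--> {2,3,4}  [new]
{0,2,3,4} --b--> {0,1,2,3,4}  [seen]
{0,2,3,4} --c--> {0,1,2,3,4}  [seen]
{3,4} --a--> {2,3,4}  [seen]
{3,4} --b--> {1,2,3,4}  [seen]
{3,4} --c--> {0,2,3}  [seen]
{2,3,4} --a--> {2,3,4}  [seen]
{2,3,4} --b--> {0,1,2,3,4}  [seen]
{2,3,4} --c--> {0,2,3,4}  [seen]
Reachable DFA states: {0}, {3}, {0,1,3}, {0,1,2}, {4}, {1,2,3,4}, {0,2,3}, {0,1,3,4}, {0,1,2,3,4}, {2,3}, {1}, {0,2}, {0,2,3,4}, {3,4}, {2,3,4}.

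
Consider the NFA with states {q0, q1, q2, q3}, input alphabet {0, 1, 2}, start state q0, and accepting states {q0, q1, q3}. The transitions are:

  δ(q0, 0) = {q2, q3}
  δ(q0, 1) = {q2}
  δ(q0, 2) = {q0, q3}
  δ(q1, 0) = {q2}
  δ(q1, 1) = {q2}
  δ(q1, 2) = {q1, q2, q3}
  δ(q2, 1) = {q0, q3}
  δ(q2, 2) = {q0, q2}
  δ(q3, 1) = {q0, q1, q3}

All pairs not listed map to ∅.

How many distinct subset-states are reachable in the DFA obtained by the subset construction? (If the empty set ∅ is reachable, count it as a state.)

Start state of the DFA: {q0}.
{q0} --0--> {q2, q3}  [new]
{q0} --1--> {q2}  [new]
{q0} --2--> {q0, q3}  [new]
{q2, q3} --0--> ∅  [new]
{q2, q3} --1--> {q0, q1, q3}  [new]
{q2, q3} --2--> {q0, q2}  [new]
{q2} --0--> ∅  [seen]
{q2} --1--> {q0, q3}  [seen]
{q2} --2--> {q0, q2}  [seen]
{q0, q3} --0--> {q2, q3}  [seen]
{q0, q3} --1--> {q0, q1, q2, q3}  [new]
{q0, q3} --2--> {q0, q3}  [seen]
∅ --0--> ∅  [seen]
∅ --1--> ∅  [seen]
∅ --2--> ∅  [seen]
{q0, q1, q3} --0--> {q2, q3}  [seen]
{q0, q1, q3} --1--> {q0, q1, q2, q3}  [seen]
{q0, q1, q3} --2--> {q0, q1, q2, q3}  [seen]
{q0, q2} --0--> {q2, q3}  [seen]
{q0, q2} --1--> {q0, q2, q3}  [new]
{q0, q2} --2--> {q0, q2, q3}  [seen]
{q0, q1, q2, q3} --0--> {q2, q3}  [seen]
{q0, q1, q2, q3} --1--> {q0, q1, q2, q3}  [seen]
{q0, q1, q2, q3} --2--> {q0, q1, q2, q3}  [seen]
{q0, q2, q3} --0--> {q2, q3}  [seen]
{q0, q2, q3} --1--> {q0, q1, q2, q3}  [seen]
{q0, q2, q3} --2--> {q0, q2, q3}  [seen]
Reachable DFA states: {q0}, {q2, q3}, {q2}, {q0, q3}, ∅, {q0, q1, q3}, {q0, q2}, {q0, q1, q2, q3}, {q0, q2, q3}.

9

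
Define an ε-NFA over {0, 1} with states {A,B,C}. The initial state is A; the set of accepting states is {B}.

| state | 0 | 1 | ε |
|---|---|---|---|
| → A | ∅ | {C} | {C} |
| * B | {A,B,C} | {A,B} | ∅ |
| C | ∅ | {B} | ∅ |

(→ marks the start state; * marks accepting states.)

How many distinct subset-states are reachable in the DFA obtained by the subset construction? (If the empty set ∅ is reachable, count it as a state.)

Start state of the DFA: {A,C} (ε-closure of the NFA start).
{A,C} --0--> ∅  [new]
{A,C} --1--> {B,C}  [new]
∅ --0--> ∅  [seen]
∅ --1--> ∅  [seen]
{B,C} --0--> {A,B,C}  [new]
{B,C} --1--> {A,B,C}  [seen]
{A,B,C} --0--> {A,B,C}  [seen]
{A,B,C} --1--> {A,B,C}  [seen]
Reachable DFA states: {A,C}, ∅, {B,C}, {A,B,C}.

4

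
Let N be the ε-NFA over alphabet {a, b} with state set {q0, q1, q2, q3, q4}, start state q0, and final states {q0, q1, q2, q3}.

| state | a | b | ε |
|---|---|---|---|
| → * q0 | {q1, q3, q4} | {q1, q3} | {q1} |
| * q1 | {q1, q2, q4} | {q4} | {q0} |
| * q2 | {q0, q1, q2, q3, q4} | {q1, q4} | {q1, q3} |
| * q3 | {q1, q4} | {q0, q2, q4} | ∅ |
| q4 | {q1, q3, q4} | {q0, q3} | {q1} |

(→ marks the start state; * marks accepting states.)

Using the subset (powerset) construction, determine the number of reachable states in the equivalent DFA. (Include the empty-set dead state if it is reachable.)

3

Start state of the DFA: {q0, q1} (ε-closure of the NFA start).
{q0, q1} --a--> {q0, q1, q2, q3, q4}  [new]
{q0, q1} --b--> {q0, q1, q3, q4}  [new]
{q0, q1, q2, q3, q4} --a--> {q0, q1, q2, q3, q4}  [seen]
{q0, q1, q2, q3, q4} --b--> {q0, q1, q2, q3, q4}  [seen]
{q0, q1, q3, q4} --a--> {q0, q1, q2, q3, q4}  [seen]
{q0, q1, q3, q4} --b--> {q0, q1, q2, q3, q4}  [seen]
Reachable DFA states: {q0, q1}, {q0, q1, q2, q3, q4}, {q0, q1, q3, q4}.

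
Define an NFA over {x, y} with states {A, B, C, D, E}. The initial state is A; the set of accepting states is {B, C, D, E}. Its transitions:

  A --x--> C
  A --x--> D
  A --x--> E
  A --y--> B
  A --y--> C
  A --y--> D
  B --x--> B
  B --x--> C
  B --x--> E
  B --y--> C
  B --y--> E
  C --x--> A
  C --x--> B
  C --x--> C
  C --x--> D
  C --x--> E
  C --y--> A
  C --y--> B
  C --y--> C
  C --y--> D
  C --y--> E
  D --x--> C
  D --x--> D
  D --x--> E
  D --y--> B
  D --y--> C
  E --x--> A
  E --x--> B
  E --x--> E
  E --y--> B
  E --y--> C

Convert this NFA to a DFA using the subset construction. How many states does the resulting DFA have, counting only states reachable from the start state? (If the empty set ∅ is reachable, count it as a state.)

Start state of the DFA: {A}.
{A} --x--> {C, D, E}  [new]
{A} --y--> {B, C, D}  [new]
{C, D, E} --x--> {A, B, C, D, E}  [new]
{C, D, E} --y--> {A, B, C, D, E}  [seen]
{B, C, D} --x--> {A, B, C, D, E}  [seen]
{B, C, D} --y--> {A, B, C, D, E}  [seen]
{A, B, C, D, E} --x--> {A, B, C, D, E}  [seen]
{A, B, C, D, E} --y--> {A, B, C, D, E}  [seen]
Reachable DFA states: {A}, {C, D, E}, {B, C, D}, {A, B, C, D, E}.

4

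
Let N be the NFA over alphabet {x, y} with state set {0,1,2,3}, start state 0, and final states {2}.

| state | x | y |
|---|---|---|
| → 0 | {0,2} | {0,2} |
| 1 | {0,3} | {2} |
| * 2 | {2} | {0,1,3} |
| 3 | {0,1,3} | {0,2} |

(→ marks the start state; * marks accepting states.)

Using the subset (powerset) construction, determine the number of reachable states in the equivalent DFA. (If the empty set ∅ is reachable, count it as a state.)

3

Start state of the DFA: {0}.
{0} --x--> {0,2}  [new]
{0} --y--> {0,2}  [seen]
{0,2} --x--> {0,2}  [seen]
{0,2} --y--> {0,1,2,3}  [new]
{0,1,2,3} --x--> {0,1,2,3}  [seen]
{0,1,2,3} --y--> {0,1,2,3}  [seen]
Reachable DFA states: {0}, {0,2}, {0,1,2,3}.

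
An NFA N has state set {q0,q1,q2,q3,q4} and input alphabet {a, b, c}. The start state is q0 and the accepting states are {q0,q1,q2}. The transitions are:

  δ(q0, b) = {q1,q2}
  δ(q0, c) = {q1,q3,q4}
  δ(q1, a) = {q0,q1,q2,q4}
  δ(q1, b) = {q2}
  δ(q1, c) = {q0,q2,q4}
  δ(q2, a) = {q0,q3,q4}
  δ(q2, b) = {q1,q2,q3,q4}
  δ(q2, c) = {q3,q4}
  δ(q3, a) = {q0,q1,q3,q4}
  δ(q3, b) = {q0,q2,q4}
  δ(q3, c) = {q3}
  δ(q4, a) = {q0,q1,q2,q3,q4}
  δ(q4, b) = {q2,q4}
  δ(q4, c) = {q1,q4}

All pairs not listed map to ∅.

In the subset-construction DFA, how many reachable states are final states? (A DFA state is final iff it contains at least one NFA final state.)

7

Start state of the DFA: {q0}.
{q0} --a--> ∅  [new]
{q0} --b--> {q1,q2}  [new]
{q0} --c--> {q1,q3,q4}  [new]
∅ --a--> ∅  [seen]
∅ --b--> ∅  [seen]
∅ --c--> ∅  [seen]
{q1,q2} --a--> {q0,q1,q2,q3,q4}  [new]
{q1,q2} --b--> {q1,q2,q3,q4}  [new]
{q1,q2} --c--> {q0,q2,q3,q4}  [new]
{q1,q3,q4} --a--> {q0,q1,q2,q3,q4}  [seen]
{q1,q3,q4} --b--> {q0,q2,q4}  [new]
{q1,q3,q4} --c--> {q0,q1,q2,q3,q4}  [seen]
{q0,q1,q2,q3,q4} --a--> {q0,q1,q2,q3,q4}  [seen]
{q0,q1,q2,q3,q4} --b--> {q0,q1,q2,q3,q4}  [seen]
{q0,q1,q2,q3,q4} --c--> {q0,q1,q2,q3,q4}  [seen]
{q1,q2,q3,q4} --a--> {q0,q1,q2,q3,q4}  [seen]
{q1,q2,q3,q4} --b--> {q0,q1,q2,q3,q4}  [seen]
{q1,q2,q3,q4} --c--> {q0,q1,q2,q3,q4}  [seen]
{q0,q2,q3,q4} --a--> {q0,q1,q2,q3,q4}  [seen]
{q0,q2,q3,q4} --b--> {q0,q1,q2,q3,q4}  [seen]
{q0,q2,q3,q4} --c--> {q1,q3,q4}  [seen]
{q0,q2,q4} --a--> {q0,q1,q2,q3,q4}  [seen]
{q0,q2,q4} --b--> {q1,q2,q3,q4}  [seen]
{q0,q2,q4} --c--> {q1,q3,q4}  [seen]
Reachable DFA states: {q0}, ∅, {q1,q2}, {q1,q3,q4}, {q0,q1,q2,q3,q4}, {q1,q2,q3,q4}, {q0,q2,q3,q4}, {q0,q2,q4}.
Accepting DFA states (contain an NFA accepting state): {q0}, {q1,q2}, {q1,q3,q4}, {q0,q1,q2,q3,q4}, {q1,q2,q3,q4}, {q0,q2,q3,q4}, {q0,q2,q4}.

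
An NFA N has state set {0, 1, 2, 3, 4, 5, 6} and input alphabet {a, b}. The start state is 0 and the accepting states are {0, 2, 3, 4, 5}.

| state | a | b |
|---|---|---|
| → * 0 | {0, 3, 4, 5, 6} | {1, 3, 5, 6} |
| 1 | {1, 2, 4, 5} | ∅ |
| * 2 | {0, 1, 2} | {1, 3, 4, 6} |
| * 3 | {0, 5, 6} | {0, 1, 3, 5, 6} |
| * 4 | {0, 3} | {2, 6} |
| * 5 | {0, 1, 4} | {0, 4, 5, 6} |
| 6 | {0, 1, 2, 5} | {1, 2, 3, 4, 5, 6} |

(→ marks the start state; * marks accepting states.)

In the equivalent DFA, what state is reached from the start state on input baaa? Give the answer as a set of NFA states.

Start: {0}.
δ(0,b) = {1, 3, 5, 6}.
Union: {1, 3, 5, 6}.
After b: {1, 3, 5, 6}.
δ(1,a) = {1, 2, 4, 5}; δ(3,a) = {0, 5, 6}; δ(5,a) = {0, 1, 4}; δ(6,a) = {0, 1, 2, 5}.
Union: {0, 1, 2, 4, 5, 6}.
After a: {0, 1, 2, 4, 5, 6}.
δ(0,a) = {0, 3, 4, 5, 6}; δ(1,a) = {1, 2, 4, 5}; δ(2,a) = {0, 1, 2}; δ(4,a) = {0, 3}; δ(5,a) = {0, 1, 4}; δ(6,a) = {0, 1, 2, 5}.
Union: {0, 1, 2, 3, 4, 5, 6}.
After a: {0, 1, 2, 3, 4, 5, 6}.
δ(0,a) = {0, 3, 4, 5, 6}; δ(1,a) = {1, 2, 4, 5}; δ(2,a) = {0, 1, 2}; δ(3,a) = {0, 5, 6}; δ(4,a) = {0, 3}; δ(5,a) = {0, 1, 4}; δ(6,a) = {0, 1, 2, 5}.
Union: {0, 1, 2, 3, 4, 5, 6}.
After a: {0, 1, 2, 3, 4, 5, 6}.

{0, 1, 2, 3, 4, 5, 6}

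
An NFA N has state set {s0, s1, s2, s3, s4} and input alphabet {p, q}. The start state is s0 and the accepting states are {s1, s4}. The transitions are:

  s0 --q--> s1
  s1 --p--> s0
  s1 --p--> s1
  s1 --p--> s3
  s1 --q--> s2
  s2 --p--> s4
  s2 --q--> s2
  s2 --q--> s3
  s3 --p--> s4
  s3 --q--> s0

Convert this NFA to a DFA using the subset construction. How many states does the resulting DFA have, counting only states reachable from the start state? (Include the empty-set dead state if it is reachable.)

12

Start state of the DFA: {s0}.
{s0} --p--> ∅  [new]
{s0} --q--> {s1}  [new]
∅ --p--> ∅  [seen]
∅ --q--> ∅  [seen]
{s1} --p--> {s0, s1, s3}  [new]
{s1} --q--> {s2}  [new]
{s0, s1, s3} --p--> {s0, s1, s3, s4}  [new]
{s0, s1, s3} --q--> {s0, s1, s2}  [new]
{s2} --p--> {s4}  [new]
{s2} --q--> {s2, s3}  [new]
{s0, s1, s3, s4} --p--> {s0, s1, s3, s4}  [seen]
{s0, s1, s3, s4} --q--> {s0, s1, s2}  [seen]
{s0, s1, s2} --p--> {s0, s1, s3, s4}  [seen]
{s0, s1, s2} --q--> {s1, s2, s3}  [new]
{s4} --p--> ∅  [seen]
{s4} --q--> ∅  [seen]
{s2, s3} --p--> {s4}  [seen]
{s2, s3} --q--> {s0, s2, s3}  [new]
{s1, s2, s3} --p--> {s0, s1, s3, s4}  [seen]
{s1, s2, s3} --q--> {s0, s2, s3}  [seen]
{s0, s2, s3} --p--> {s4}  [seen]
{s0, s2, s3} --q--> {s0, s1, s2, s3}  [new]
{s0, s1, s2, s3} --p--> {s0, s1, s3, s4}  [seen]
{s0, s1, s2, s3} --q--> {s0, s1, s2, s3}  [seen]
Reachable DFA states: {s0}, ∅, {s1}, {s0, s1, s3}, {s2}, {s0, s1, s3, s4}, {s0, s1, s2}, {s4}, {s2, s3}, {s1, s2, s3}, {s0, s2, s3}, {s0, s1, s2, s3}.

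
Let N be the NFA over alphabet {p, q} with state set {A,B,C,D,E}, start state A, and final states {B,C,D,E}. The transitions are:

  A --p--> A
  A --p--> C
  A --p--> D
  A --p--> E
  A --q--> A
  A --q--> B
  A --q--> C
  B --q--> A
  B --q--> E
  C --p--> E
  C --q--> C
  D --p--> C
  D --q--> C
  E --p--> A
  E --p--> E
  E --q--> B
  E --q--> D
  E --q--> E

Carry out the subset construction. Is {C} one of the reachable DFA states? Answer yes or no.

no

Start state of the DFA: {A}.
{A} --p--> {A,C,D,E}  [new]
{A} --q--> {A,B,C}  [new]
{A,C,D,E} --p--> {A,C,D,E}  [seen]
{A,C,D,E} --q--> {A,B,C,D,E}  [new]
{A,B,C} --p--> {A,C,D,E}  [seen]
{A,B,C} --q--> {A,B,C,E}  [new]
{A,B,C,D,E} --p--> {A,C,D,E}  [seen]
{A,B,C,D,E} --q--> {A,B,C,D,E}  [seen]
{A,B,C,E} --p--> {A,C,D,E}  [seen]
{A,B,C,E} --q--> {A,B,C,D,E}  [seen]
Reachable DFA states: {A}, {A,C,D,E}, {A,B,C}, {A,B,C,D,E}, {A,B,C,E}.
{C} is not among them.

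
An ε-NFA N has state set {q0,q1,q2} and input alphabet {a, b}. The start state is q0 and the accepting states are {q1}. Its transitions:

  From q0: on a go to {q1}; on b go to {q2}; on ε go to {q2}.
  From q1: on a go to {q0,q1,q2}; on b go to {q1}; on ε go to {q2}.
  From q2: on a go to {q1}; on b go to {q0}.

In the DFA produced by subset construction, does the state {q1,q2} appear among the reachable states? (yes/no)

yes

Start state of the DFA: {q0,q2} (ε-closure of the NFA start).
{q0,q2} --a--> {q1,q2}  [new]
{q0,q2} --b--> {q0,q2}  [seen]
{q1,q2} --a--> {q0,q1,q2}  [new]
{q1,q2} --b--> {q0,q1,q2}  [seen]
{q0,q1,q2} --a--> {q0,q1,q2}  [seen]
{q0,q1,q2} --b--> {q0,q1,q2}  [seen]
Reachable DFA states: {q0,q2}, {q1,q2}, {q0,q1,q2}.
{q1,q2} is among them.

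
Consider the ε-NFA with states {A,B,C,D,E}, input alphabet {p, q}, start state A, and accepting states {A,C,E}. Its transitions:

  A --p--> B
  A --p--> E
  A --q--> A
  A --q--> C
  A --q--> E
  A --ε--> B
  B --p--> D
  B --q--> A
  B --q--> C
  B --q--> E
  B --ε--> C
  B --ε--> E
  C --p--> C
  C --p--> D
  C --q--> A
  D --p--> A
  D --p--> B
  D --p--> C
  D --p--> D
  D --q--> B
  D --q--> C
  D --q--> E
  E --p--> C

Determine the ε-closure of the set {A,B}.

{A,B,C,E}

Begin with {A,B}.
B →ε {C,E}; add C, E.
ε-closure = {A,B,C,E}.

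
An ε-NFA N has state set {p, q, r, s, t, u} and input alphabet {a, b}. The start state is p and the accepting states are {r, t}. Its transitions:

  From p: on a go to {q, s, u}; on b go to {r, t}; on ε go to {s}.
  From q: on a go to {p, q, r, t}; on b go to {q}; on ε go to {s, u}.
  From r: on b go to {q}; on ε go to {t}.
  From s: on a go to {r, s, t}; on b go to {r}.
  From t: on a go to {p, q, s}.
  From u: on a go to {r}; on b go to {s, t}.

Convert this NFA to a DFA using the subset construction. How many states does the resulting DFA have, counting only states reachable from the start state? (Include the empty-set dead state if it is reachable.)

Start state of the DFA: {p, s} (ε-closure of the NFA start).
{p, s} --a--> {q, r, s, t, u}  [new]
{p, s} --b--> {r, t}  [new]
{q, r, s, t, u} --a--> {p, q, r, s, t, u}  [new]
{q, r, s, t, u} --b--> {q, r, s, t, u}  [seen]
{r, t} --a--> {p, q, s, u}  [new]
{r, t} --b--> {q, s, u}  [new]
{p, q, r, s, t, u} --a--> {p, q, r, s, t, u}  [seen]
{p, q, r, s, t, u} --b--> {q, r, s, t, u}  [seen]
{p, q, s, u} --a--> {p, q, r, s, t, u}  [seen]
{p, q, s, u} --b--> {q, r, s, t, u}  [seen]
{q, s, u} --a--> {p, q, r, s, t, u}  [seen]
{q, s, u} --b--> {q, r, s, t, u}  [seen]
Reachable DFA states: {p, s}, {q, r, s, t, u}, {r, t}, {p, q, r, s, t, u}, {p, q, s, u}, {q, s, u}.

6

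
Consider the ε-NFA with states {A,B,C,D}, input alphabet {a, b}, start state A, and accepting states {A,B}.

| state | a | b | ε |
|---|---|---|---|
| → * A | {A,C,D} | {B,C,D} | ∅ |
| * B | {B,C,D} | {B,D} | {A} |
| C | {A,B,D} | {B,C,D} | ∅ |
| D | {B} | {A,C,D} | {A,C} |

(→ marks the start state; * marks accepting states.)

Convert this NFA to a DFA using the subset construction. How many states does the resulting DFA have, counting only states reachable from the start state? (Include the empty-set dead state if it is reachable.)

3

Start state of the DFA: {A} (ε-closure of the NFA start).
{A} --a--> {A,C,D}  [new]
{A} --b--> {A,B,C,D}  [new]
{A,C,D} --a--> {A,B,C,D}  [seen]
{A,C,D} --b--> {A,B,C,D}  [seen]
{A,B,C,D} --a--> {A,B,C,D}  [seen]
{A,B,C,D} --b--> {A,B,C,D}  [seen]
Reachable DFA states: {A}, {A,C,D}, {A,B,C,D}.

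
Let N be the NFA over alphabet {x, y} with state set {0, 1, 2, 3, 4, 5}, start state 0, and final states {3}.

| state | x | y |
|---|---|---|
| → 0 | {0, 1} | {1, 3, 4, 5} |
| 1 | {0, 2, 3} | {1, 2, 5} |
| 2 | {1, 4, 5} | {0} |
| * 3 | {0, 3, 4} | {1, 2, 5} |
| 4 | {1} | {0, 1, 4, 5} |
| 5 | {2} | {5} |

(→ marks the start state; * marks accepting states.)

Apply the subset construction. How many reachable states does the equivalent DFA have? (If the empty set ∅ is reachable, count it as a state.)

8

Start state of the DFA: {0}.
{0} --x--> {0, 1}  [new]
{0} --y--> {1, 3, 4, 5}  [new]
{0, 1} --x--> {0, 1, 2, 3}  [new]
{0, 1} --y--> {1, 2, 3, 4, 5}  [new]
{1, 3, 4, 5} --x--> {0, 1, 2, 3, 4}  [new]
{1, 3, 4, 5} --y--> {0, 1, 2, 4, 5}  [new]
{0, 1, 2, 3} --x--> {0, 1, 2, 3, 4, 5}  [new]
{0, 1, 2, 3} --y--> {0, 1, 2, 3, 4, 5}  [seen]
{1, 2, 3, 4, 5} --x--> {0, 1, 2, 3, 4, 5}  [seen]
{1, 2, 3, 4, 5} --y--> {0, 1, 2, 4, 5}  [seen]
{0, 1, 2, 3, 4} --x--> {0, 1, 2, 3, 4, 5}  [seen]
{0, 1, 2, 3, 4} --y--> {0, 1, 2, 3, 4, 5}  [seen]
{0, 1, 2, 4, 5} --x--> {0, 1, 2, 3, 4, 5}  [seen]
{0, 1, 2, 4, 5} --y--> {0, 1, 2, 3, 4, 5}  [seen]
{0, 1, 2, 3, 4, 5} --x--> {0, 1, 2, 3, 4, 5}  [seen]
{0, 1, 2, 3, 4, 5} --y--> {0, 1, 2, 3, 4, 5}  [seen]
Reachable DFA states: {0}, {0, 1}, {1, 3, 4, 5}, {0, 1, 2, 3}, {1, 2, 3, 4, 5}, {0, 1, 2, 3, 4}, {0, 1, 2, 4, 5}, {0, 1, 2, 3, 4, 5}.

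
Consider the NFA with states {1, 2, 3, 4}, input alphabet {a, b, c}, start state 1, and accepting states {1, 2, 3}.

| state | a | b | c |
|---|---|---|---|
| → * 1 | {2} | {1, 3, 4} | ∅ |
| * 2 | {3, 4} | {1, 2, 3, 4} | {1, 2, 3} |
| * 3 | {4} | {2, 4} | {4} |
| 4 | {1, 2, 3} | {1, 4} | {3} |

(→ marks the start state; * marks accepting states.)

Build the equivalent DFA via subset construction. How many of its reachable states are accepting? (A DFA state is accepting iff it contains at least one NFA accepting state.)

Start state of the DFA: {1}.
{1} --a--> {2}  [new]
{1} --b--> {1, 3, 4}  [new]
{1} --c--> ∅  [new]
{2} --a--> {3, 4}  [new]
{2} --b--> {1, 2, 3, 4}  [new]
{2} --c--> {1, 2, 3}  [new]
{1, 3, 4} --a--> {1, 2, 3, 4}  [seen]
{1, 3, 4} --b--> {1, 2, 3, 4}  [seen]
{1, 3, 4} --c--> {3, 4}  [seen]
∅ --a--> ∅  [seen]
∅ --b--> ∅  [seen]
∅ --c--> ∅  [seen]
{3, 4} --a--> {1, 2, 3, 4}  [seen]
{3, 4} --b--> {1, 2, 4}  [new]
{3, 4} --c--> {3, 4}  [seen]
{1, 2, 3, 4} --a--> {1, 2, 3, 4}  [seen]
{1, 2, 3, 4} --b--> {1, 2, 3, 4}  [seen]
{1, 2, 3, 4} --c--> {1, 2, 3, 4}  [seen]
{1, 2, 3} --a--> {2, 3, 4}  [new]
{1, 2, 3} --b--> {1, 2, 3, 4}  [seen]
{1, 2, 3} --c--> {1, 2, 3, 4}  [seen]
{1, 2, 4} --a--> {1, 2, 3, 4}  [seen]
{1, 2, 4} --b--> {1, 2, 3, 4}  [seen]
{1, 2, 4} --c--> {1, 2, 3}  [seen]
{2, 3, 4} --a--> {1, 2, 3, 4}  [seen]
{2, 3, 4} --b--> {1, 2, 3, 4}  [seen]
{2, 3, 4} --c--> {1, 2, 3, 4}  [seen]
Reachable DFA states: {1}, {2}, {1, 3, 4}, ∅, {3, 4}, {1, 2, 3, 4}, {1, 2, 3}, {1, 2, 4}, {2, 3, 4}.
Accepting DFA states (contain an NFA accepting state): {1}, {2}, {1, 3, 4}, {3, 4}, {1, 2, 3, 4}, {1, 2, 3}, {1, 2, 4}, {2, 3, 4}.

8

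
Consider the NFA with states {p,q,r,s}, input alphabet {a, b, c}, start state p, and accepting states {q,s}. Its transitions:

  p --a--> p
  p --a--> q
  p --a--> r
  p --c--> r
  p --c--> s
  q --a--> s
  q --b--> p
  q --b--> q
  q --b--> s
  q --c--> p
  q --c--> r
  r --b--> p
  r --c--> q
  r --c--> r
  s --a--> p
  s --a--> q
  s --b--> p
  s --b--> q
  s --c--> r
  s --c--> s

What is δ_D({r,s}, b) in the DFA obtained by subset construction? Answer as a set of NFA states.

δ(r,b) = {p}; δ(s,b) = {p,q}.
Union: {p,q}.

{p,q}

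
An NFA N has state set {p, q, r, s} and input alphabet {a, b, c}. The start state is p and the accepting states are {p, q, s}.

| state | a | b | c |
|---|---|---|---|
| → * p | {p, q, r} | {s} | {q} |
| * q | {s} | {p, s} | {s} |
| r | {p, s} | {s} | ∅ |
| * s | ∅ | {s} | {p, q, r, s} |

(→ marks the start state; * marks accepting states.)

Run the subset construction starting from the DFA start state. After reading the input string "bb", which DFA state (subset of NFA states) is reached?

Start: {p}.
δ(p,b) = {s}.
Union: {s}.
After b: {s}.
δ(s,b) = {s}.
Union: {s}.
After b: {s}.

{s}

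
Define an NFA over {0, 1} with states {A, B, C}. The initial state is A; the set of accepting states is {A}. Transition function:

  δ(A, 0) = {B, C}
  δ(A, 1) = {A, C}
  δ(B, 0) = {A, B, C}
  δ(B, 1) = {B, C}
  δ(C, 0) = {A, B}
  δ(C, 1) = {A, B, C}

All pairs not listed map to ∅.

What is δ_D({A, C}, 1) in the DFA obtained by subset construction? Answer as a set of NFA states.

δ(A,1) = {A, C}; δ(C,1) = {A, B, C}.
Union: {A, B, C}.

{A, B, C}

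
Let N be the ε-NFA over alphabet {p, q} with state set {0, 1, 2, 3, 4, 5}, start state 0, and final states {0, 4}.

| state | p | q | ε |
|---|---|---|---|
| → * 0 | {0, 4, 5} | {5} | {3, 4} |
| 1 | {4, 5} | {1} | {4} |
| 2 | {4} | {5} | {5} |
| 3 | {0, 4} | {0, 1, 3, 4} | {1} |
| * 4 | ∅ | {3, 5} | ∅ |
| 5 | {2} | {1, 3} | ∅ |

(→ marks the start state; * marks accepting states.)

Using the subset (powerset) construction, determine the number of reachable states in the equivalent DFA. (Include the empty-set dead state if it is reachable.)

3

Start state of the DFA: {0, 1, 3, 4} (ε-closure of the NFA start).
{0, 1, 3, 4} --p--> {0, 1, 3, 4, 5}  [new]
{0, 1, 3, 4} --q--> {0, 1, 3, 4, 5}  [seen]
{0, 1, 3, 4, 5} --p--> {0, 1, 2, 3, 4, 5}  [new]
{0, 1, 3, 4, 5} --q--> {0, 1, 3, 4, 5}  [seen]
{0, 1, 2, 3, 4, 5} --p--> {0, 1, 2, 3, 4, 5}  [seen]
{0, 1, 2, 3, 4, 5} --q--> {0, 1, 3, 4, 5}  [seen]
Reachable DFA states: {0, 1, 3, 4}, {0, 1, 3, 4, 5}, {0, 1, 2, 3, 4, 5}.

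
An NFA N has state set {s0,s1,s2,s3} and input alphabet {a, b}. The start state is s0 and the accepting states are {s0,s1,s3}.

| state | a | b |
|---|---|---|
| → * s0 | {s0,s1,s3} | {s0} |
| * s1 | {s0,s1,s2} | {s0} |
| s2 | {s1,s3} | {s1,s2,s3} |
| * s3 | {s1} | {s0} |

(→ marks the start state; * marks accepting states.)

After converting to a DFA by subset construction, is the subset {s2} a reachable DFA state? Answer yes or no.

Start state of the DFA: {s0}.
{s0} --a--> {s0,s1,s3}  [new]
{s0} --b--> {s0}  [seen]
{s0,s1,s3} --a--> {s0,s1,s2,s3}  [new]
{s0,s1,s3} --b--> {s0}  [seen]
{s0,s1,s2,s3} --a--> {s0,s1,s2,s3}  [seen]
{s0,s1,s2,s3} --b--> {s0,s1,s2,s3}  [seen]
Reachable DFA states: {s0}, {s0,s1,s3}, {s0,s1,s2,s3}.
{s2} is not among them.

no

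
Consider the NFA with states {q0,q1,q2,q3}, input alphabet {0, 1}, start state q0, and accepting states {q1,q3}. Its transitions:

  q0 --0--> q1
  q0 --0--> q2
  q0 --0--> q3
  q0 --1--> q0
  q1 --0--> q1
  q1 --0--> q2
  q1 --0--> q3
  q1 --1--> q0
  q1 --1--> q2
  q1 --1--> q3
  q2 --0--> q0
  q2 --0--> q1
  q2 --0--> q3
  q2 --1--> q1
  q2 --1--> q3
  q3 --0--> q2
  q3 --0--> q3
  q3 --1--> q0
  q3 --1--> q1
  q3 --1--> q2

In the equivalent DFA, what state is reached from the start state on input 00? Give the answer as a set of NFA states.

{q0,q1,q2,q3}

Start: {q0}.
δ(q0,0) = {q1,q2,q3}.
Union: {q1,q2,q3}.
After 0: {q1,q2,q3}.
δ(q1,0) = {q1,q2,q3}; δ(q2,0) = {q0,q1,q3}; δ(q3,0) = {q2,q3}.
Union: {q0,q1,q2,q3}.
After 0: {q0,q1,q2,q3}.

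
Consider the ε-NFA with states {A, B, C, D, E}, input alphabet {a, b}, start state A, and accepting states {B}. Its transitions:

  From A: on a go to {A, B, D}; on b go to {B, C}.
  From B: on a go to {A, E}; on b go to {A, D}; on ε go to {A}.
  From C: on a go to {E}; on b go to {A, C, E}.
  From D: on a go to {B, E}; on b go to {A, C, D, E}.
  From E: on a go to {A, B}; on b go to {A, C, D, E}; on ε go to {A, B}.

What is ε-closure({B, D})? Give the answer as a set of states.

{A, B, D}

Begin with {B, D}.
B →ε {A}; add A.
ε-closure = {A, B, D}.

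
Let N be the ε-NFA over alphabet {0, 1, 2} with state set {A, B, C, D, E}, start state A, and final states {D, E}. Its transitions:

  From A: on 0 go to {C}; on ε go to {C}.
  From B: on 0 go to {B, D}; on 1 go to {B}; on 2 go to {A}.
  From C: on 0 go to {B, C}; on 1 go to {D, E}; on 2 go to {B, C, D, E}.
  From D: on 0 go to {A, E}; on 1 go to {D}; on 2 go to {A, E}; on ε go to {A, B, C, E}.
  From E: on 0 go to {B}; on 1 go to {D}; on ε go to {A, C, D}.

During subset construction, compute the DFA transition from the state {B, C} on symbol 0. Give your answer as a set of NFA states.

δ(B,0) = {B, D}; δ(C,0) = {B, C}.
Union: {B, C, D}.
ε-closure gives {A, B, C, D, E}.

{A, B, C, D, E}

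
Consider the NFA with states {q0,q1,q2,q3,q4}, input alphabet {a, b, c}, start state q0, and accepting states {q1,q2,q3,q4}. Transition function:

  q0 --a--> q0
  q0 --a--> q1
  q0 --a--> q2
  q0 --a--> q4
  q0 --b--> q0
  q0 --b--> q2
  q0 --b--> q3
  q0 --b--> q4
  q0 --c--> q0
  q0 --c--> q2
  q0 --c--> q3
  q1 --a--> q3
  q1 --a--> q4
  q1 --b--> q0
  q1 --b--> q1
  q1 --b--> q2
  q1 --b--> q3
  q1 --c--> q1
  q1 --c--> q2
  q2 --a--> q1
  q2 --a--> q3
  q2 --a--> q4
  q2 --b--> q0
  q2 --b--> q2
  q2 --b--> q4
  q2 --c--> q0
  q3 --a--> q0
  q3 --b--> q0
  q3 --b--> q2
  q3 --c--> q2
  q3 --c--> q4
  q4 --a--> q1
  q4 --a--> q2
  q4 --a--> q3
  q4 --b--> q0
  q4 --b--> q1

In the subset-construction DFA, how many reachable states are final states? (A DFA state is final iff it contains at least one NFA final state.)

Start state of the DFA: {q0}.
{q0} --a--> {q0,q1,q2,q4}  [new]
{q0} --b--> {q0,q2,q3,q4}  [new]
{q0} --c--> {q0,q2,q3}  [new]
{q0,q1,q2,q4} --a--> {q0,q1,q2,q3,q4}  [new]
{q0,q1,q2,q4} --b--> {q0,q1,q2,q3,q4}  [seen]
{q0,q1,q2,q4} --c--> {q0,q1,q2,q3}  [new]
{q0,q2,q3,q4} --a--> {q0,q1,q2,q3,q4}  [seen]
{q0,q2,q3,q4} --b--> {q0,q1,q2,q3,q4}  [seen]
{q0,q2,q3,q4} --c--> {q0,q2,q3,q4}  [seen]
{q0,q2,q3} --a--> {q0,q1,q2,q3,q4}  [seen]
{q0,q2,q3} --b--> {q0,q2,q3,q4}  [seen]
{q0,q2,q3} --c--> {q0,q2,q3,q4}  [seen]
{q0,q1,q2,q3,q4} --a--> {q0,q1,q2,q3,q4}  [seen]
{q0,q1,q2,q3,q4} --b--> {q0,q1,q2,q3,q4}  [seen]
{q0,q1,q2,q3,q4} --c--> {q0,q1,q2,q3,q4}  [seen]
{q0,q1,q2,q3} --a--> {q0,q1,q2,q3,q4}  [seen]
{q0,q1,q2,q3} --b--> {q0,q1,q2,q3,q4}  [seen]
{q0,q1,q2,q3} --c--> {q0,q1,q2,q3,q4}  [seen]
Reachable DFA states: {q0}, {q0,q1,q2,q4}, {q0,q2,q3,q4}, {q0,q2,q3}, {q0,q1,q2,q3,q4}, {q0,q1,q2,q3}.
Accepting DFA states (contain an NFA accepting state): {q0,q1,q2,q4}, {q0,q2,q3,q4}, {q0,q2,q3}, {q0,q1,q2,q3,q4}, {q0,q1,q2,q3}.

5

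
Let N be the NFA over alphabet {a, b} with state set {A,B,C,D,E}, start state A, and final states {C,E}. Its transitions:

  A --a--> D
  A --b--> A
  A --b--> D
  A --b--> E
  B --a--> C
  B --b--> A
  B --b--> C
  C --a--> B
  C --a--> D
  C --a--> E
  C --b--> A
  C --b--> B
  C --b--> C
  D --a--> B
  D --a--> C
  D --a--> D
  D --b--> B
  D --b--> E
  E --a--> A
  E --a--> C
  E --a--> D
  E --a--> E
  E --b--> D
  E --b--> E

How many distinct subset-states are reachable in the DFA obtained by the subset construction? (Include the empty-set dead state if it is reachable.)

Start state of the DFA: {A}.
{A} --a--> {D}  [new]
{A} --b--> {A,D,E}  [new]
{D} --a--> {B,C,D}  [new]
{D} --b--> {B,E}  [new]
{A,D,E} --a--> {A,B,C,D,E}  [new]
{A,D,E} --b--> {A,B,D,E}  [new]
{B,C,D} --a--> {B,C,D,E}  [new]
{B,C,D} --b--> {A,B,C,E}  [new]
{B,E} --a--> {A,C,D,E}  [new]
{B,E} --b--> {A,C,D,E}  [seen]
{A,B,C,D,E} --a--> {A,B,C,D,E}  [seen]
{A,B,C,D,E} --b--> {A,B,C,D,E}  [seen]
{A,B,D,E} --a--> {A,B,C,D,E}  [seen]
{A,B,D,E} --b--> {A,B,C,D,E}  [seen]
{B,C,D,E} --a--> {A,B,C,D,E}  [seen]
{B,C,D,E} --b--> {A,B,C,D,E}  [seen]
{A,B,C,E} --a--> {A,B,C,D,E}  [seen]
{A,B,C,E} --b--> {A,B,C,D,E}  [seen]
{A,C,D,E} --a--> {A,B,C,D,E}  [seen]
{A,C,D,E} --b--> {A,B,C,D,E}  [seen]
Reachable DFA states: {A}, {D}, {A,D,E}, {B,C,D}, {B,E}, {A,B,C,D,E}, {A,B,D,E}, {B,C,D,E}, {A,B,C,E}, {A,C,D,E}.

10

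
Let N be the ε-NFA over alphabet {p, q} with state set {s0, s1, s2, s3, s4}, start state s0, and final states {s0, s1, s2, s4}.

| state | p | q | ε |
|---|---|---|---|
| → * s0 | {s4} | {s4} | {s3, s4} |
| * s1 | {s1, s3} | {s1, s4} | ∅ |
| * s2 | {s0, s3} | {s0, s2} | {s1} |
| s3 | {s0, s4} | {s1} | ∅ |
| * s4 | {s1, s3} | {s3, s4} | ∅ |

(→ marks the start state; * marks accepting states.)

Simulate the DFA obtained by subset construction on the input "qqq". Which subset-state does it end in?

Start: {s0, s3, s4}.
δ(s0,q) = {s4}; δ(s3,q) = {s1}; δ(s4,q) = {s3, s4}.
Union: {s1, s3, s4}.
After q: {s1, s3, s4}.
δ(s1,q) = {s1, s4}; δ(s3,q) = {s1}; δ(s4,q) = {s3, s4}.
Union: {s1, s3, s4}.
After q: {s1, s3, s4}.
δ(s1,q) = {s1, s4}; δ(s3,q) = {s1}; δ(s4,q) = {s3, s4}.
Union: {s1, s3, s4}.
After q: {s1, s3, s4}.

{s1, s3, s4}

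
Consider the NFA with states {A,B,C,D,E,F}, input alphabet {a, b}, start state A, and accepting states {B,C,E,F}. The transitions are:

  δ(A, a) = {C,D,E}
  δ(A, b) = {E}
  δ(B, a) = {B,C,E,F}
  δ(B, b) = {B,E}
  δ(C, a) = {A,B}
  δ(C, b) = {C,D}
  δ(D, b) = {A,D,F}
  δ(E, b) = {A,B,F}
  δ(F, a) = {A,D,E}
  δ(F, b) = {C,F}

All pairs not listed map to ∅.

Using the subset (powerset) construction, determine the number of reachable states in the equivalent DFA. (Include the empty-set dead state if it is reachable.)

Start state of the DFA: {A}.
{A} --a--> {C,D,E}  [new]
{A} --b--> {E}  [new]
{C,D,E} --a--> {A,B}  [new]
{C,D,E} --b--> {A,B,C,D,F}  [new]
{E} --a--> ∅  [new]
{E} --b--> {A,B,F}  [new]
{A,B} --a--> {B,C,D,E,F}  [new]
{A,B} --b--> {B,E}  [new]
{A,B,C,D,F} --a--> {A,B,C,D,E,F}  [new]
{A,B,C,D,F} --b--> {A,B,C,D,E,F}  [seen]
∅ --a--> ∅  [seen]
∅ --b--> ∅  [seen]
{A,B,F} --a--> {A,B,C,D,E,F}  [seen]
{A,B,F} --b--> {B,C,E,F}  [new]
{B,C,D,E,F} --a--> {A,B,C,D,E,F}  [seen]
{B,C,D,E,F} --b--> {A,B,C,D,E,F}  [seen]
{B,E} --a--> {B,C,E,F}  [seen]
{B,E} --b--> {A,B,E,F}  [new]
{A,B,C,D,E,F} --a--> {A,B,C,D,E,F}  [seen]
{A,B,C,D,E,F} --b--> {A,B,C,D,E,F}  [seen]
{B,C,E,F} --a--> {A,B,C,D,E,F}  [seen]
{B,C,E,F} --b--> {A,B,C,D,E,F}  [seen]
{A,B,E,F} --a--> {A,B,C,D,E,F}  [seen]
{A,B,E,F} --b--> {A,B,C,E,F}  [new]
{A,B,C,E,F} --a--> {A,B,C,D,E,F}  [seen]
{A,B,C,E,F} --b--> {A,B,C,D,E,F}  [seen]
Reachable DFA states: {A}, {C,D,E}, {E}, {A,B}, {A,B,C,D,F}, ∅, {A,B,F}, {B,C,D,E,F}, {B,E}, {A,B,C,D,E,F}, {B,C,E,F}, {A,B,E,F}, {A,B,C,E,F}.

13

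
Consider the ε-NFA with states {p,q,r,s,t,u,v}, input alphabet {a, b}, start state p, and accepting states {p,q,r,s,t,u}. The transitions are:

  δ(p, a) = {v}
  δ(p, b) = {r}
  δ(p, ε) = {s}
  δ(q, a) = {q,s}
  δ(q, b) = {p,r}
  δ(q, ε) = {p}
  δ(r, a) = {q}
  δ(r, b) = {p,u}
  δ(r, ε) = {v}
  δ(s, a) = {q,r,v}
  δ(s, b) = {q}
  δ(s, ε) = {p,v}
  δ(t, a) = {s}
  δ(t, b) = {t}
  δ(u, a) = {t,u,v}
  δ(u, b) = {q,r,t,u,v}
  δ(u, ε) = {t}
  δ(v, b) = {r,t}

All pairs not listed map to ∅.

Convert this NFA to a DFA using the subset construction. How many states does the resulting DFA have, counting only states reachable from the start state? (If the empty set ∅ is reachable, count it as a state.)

4

Start state of the DFA: {p,s,v} (ε-closure of the NFA start).
{p,s,v} --a--> {p,q,r,s,v}  [new]
{p,s,v} --b--> {p,q,r,s,t,v}  [new]
{p,q,r,s,v} --a--> {p,q,r,s,v}  [seen]
{p,q,r,s,v} --b--> {p,q,r,s,t,u,v}  [new]
{p,q,r,s,t,v} --a--> {p,q,r,s,v}  [seen]
{p,q,r,s,t,v} --b--> {p,q,r,s,t,u,v}  [seen]
{p,q,r,s,t,u,v} --a--> {p,q,r,s,t,u,v}  [seen]
{p,q,r,s,t,u,v} --b--> {p,q,r,s,t,u,v}  [seen]
Reachable DFA states: {p,s,v}, {p,q,r,s,v}, {p,q,r,s,t,v}, {p,q,r,s,t,u,v}.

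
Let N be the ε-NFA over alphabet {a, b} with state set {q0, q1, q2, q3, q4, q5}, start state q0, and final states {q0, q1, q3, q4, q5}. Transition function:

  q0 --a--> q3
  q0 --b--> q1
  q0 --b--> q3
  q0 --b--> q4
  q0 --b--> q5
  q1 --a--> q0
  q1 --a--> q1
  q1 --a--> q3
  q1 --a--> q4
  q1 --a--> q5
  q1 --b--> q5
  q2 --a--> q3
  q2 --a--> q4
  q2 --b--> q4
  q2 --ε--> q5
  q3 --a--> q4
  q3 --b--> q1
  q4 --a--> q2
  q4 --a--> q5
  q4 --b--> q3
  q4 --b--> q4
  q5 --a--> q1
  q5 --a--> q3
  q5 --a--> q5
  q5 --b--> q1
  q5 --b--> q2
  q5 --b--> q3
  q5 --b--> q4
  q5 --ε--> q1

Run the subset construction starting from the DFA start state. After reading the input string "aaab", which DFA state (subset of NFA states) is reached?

Start: {q0}.
δ(q0,a) = {q3}.
Union: {q3}.
After a: {q3}.
δ(q3,a) = {q4}.
Union: {q4}.
After a: {q4}.
δ(q4,a) = {q2, q5}.
Union: {q2, q5}.
ε-closure gives {q1, q2, q5}.
After a: {q1, q2, q5}.
δ(q1,b) = {q5}; δ(q2,b) = {q4}; δ(q5,b) = {q1, q2, q3, q4}.
Union: {q1, q2, q3, q4, q5}.
After b: {q1, q2, q3, q4, q5}.

{q1, q2, q3, q4, q5}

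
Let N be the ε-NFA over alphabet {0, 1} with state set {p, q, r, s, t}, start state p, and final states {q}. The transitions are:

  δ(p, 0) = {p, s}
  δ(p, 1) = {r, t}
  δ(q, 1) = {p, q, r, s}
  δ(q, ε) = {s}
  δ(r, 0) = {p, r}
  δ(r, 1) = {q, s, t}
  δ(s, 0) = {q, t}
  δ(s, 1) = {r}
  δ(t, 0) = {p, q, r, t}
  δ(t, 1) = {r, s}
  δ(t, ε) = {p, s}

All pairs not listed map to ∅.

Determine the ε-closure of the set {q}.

{q, s}

Begin with {q}.
q →ε {s}; add s.
ε-closure = {q, s}.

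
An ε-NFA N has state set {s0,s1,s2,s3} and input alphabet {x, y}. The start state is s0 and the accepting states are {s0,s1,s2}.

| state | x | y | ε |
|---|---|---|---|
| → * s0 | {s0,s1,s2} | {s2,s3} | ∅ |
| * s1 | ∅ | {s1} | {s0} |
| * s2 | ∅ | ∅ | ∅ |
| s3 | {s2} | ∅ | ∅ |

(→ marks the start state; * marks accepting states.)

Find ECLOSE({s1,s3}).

{s0,s1,s3}

Begin with {s1,s3}.
s1 →ε {s0}; add s0.
ε-closure = {s0,s1,s3}.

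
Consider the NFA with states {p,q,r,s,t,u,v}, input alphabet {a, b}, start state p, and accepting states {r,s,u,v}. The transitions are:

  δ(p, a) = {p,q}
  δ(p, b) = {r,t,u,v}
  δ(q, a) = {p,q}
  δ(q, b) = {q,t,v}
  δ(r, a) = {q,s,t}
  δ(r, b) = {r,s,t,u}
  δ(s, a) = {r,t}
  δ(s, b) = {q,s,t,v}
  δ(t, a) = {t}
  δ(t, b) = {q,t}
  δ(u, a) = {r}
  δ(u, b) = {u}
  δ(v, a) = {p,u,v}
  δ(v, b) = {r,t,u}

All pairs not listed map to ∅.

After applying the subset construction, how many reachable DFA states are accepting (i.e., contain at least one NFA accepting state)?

6

Start state of the DFA: {p}.
{p} --a--> {p,q}  [new]
{p} --b--> {r,t,u,v}  [new]
{p,q} --a--> {p,q}  [seen]
{p,q} --b--> {q,r,t,u,v}  [new]
{r,t,u,v} --a--> {p,q,r,s,t,u,v}  [new]
{r,t,u,v} --b--> {q,r,s,t,u}  [new]
{q,r,t,u,v} --a--> {p,q,r,s,t,u,v}  [seen]
{q,r,t,u,v} --b--> {q,r,s,t,u,v}  [new]
{p,q,r,s,t,u,v} --a--> {p,q,r,s,t,u,v}  [seen]
{p,q,r,s,t,u,v} --b--> {q,r,s,t,u,v}  [seen]
{q,r,s,t,u} --a--> {p,q,r,s,t}  [new]
{q,r,s,t,u} --b--> {q,r,s,t,u,v}  [seen]
{q,r,s,t,u,v} --a--> {p,q,r,s,t,u,v}  [seen]
{q,r,s,t,u,v} --b--> {q,r,s,t,u,v}  [seen]
{p,q,r,s,t} --a--> {p,q,r,s,t}  [seen]
{p,q,r,s,t} --b--> {q,r,s,t,u,v}  [seen]
Reachable DFA states: {p}, {p,q}, {r,t,u,v}, {q,r,t,u,v}, {p,q,r,s,t,u,v}, {q,r,s,t,u}, {q,r,s,t,u,v}, {p,q,r,s,t}.
Accepting DFA states (contain an NFA accepting state): {r,t,u,v}, {q,r,t,u,v}, {p,q,r,s,t,u,v}, {q,r,s,t,u}, {q,r,s,t,u,v}, {p,q,r,s,t}.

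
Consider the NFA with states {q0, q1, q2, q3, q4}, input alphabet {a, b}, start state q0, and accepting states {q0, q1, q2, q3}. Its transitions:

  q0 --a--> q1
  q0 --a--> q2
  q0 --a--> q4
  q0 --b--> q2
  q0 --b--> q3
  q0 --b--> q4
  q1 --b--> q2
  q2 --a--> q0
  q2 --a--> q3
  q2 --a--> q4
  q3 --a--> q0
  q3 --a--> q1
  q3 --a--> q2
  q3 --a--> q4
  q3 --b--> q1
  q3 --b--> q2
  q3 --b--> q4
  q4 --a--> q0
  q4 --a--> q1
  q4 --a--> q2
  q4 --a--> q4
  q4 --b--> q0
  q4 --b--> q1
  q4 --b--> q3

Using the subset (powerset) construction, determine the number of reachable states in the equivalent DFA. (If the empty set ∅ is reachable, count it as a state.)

6

Start state of the DFA: {q0}.
{q0} --a--> {q1, q2, q4}  [new]
{q0} --b--> {q2, q3, q4}  [new]
{q1, q2, q4} --a--> {q0, q1, q2, q3, q4}  [new]
{q1, q2, q4} --b--> {q0, q1, q2, q3}  [new]
{q2, q3, q4} --a--> {q0, q1, q2, q3, q4}  [seen]
{q2, q3, q4} --b--> {q0, q1, q2, q3, q4}  [seen]
{q0, q1, q2, q3, q4} --a--> {q0, q1, q2, q3, q4}  [seen]
{q0, q1, q2, q3, q4} --b--> {q0, q1, q2, q3, q4}  [seen]
{q0, q1, q2, q3} --a--> {q0, q1, q2, q3, q4}  [seen]
{q0, q1, q2, q3} --b--> {q1, q2, q3, q4}  [new]
{q1, q2, q3, q4} --a--> {q0, q1, q2, q3, q4}  [seen]
{q1, q2, q3, q4} --b--> {q0, q1, q2, q3, q4}  [seen]
Reachable DFA states: {q0}, {q1, q2, q4}, {q2, q3, q4}, {q0, q1, q2, q3, q4}, {q0, q1, q2, q3}, {q1, q2, q3, q4}.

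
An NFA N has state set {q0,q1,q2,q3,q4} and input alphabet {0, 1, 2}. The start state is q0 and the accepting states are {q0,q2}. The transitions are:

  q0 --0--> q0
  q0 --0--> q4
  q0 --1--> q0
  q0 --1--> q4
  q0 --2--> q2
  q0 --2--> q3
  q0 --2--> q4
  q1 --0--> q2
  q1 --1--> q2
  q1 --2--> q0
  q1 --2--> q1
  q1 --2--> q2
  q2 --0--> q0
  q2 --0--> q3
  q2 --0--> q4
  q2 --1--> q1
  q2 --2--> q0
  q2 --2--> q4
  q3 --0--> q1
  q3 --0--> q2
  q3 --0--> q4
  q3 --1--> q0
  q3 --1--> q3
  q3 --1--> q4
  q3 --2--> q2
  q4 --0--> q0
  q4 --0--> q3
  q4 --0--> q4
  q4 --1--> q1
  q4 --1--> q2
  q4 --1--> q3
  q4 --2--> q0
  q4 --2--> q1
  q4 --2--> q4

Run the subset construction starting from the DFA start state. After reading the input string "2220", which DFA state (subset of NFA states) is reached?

Start: {q0}.
δ(q0,2) = {q2,q3,q4}.
Union: {q2,q3,q4}.
After 2: {q2,q3,q4}.
δ(q2,2) = {q0,q4}; δ(q3,2) = {q2}; δ(q4,2) = {q0,q1,q4}.
Union: {q0,q1,q2,q4}.
After 2: {q0,q1,q2,q4}.
δ(q0,2) = {q2,q3,q4}; δ(q1,2) = {q0,q1,q2}; δ(q2,2) = {q0,q4}; δ(q4,2) = {q0,q1,q4}.
Union: {q0,q1,q2,q3,q4}.
After 2: {q0,q1,q2,q3,q4}.
δ(q0,0) = {q0,q4}; δ(q1,0) = {q2}; δ(q2,0) = {q0,q3,q4}; δ(q3,0) = {q1,q2,q4}; δ(q4,0) = {q0,q3,q4}.
Union: {q0,q1,q2,q3,q4}.
After 0: {q0,q1,q2,q3,q4}.

{q0,q1,q2,q3,q4}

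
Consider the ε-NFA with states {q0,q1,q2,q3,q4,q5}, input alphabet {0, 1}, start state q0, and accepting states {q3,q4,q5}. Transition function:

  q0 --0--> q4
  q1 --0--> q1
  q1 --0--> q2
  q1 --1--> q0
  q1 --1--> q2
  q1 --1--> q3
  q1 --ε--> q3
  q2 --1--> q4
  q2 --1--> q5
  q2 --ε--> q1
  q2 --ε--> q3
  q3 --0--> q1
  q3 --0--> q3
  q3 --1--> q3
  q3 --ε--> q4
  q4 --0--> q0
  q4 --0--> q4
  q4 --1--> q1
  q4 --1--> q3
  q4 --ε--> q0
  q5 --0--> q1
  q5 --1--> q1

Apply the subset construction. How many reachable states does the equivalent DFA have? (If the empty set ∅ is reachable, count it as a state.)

Start state of the DFA: {q0} (ε-closure of the NFA start).
{q0} --0--> {q0,q4}  [new]
{q0} --1--> ∅  [new]
{q0,q4} --0--> {q0,q4}  [seen]
{q0,q4} --1--> {q0,q1,q3,q4}  [new]
∅ --0--> ∅  [seen]
∅ --1--> ∅  [seen]
{q0,q1,q3,q4} --0--> {q0,q1,q2,q3,q4}  [new]
{q0,q1,q3,q4} --1--> {q0,q1,q2,q3,q4}  [seen]
{q0,q1,q2,q3,q4} --0--> {q0,q1,q2,q3,q4}  [seen]
{q0,q1,q2,q3,q4} --1--> {q0,q1,q2,q3,q4,q5}  [new]
{q0,q1,q2,q3,q4,q5} --0--> {q0,q1,q2,q3,q4}  [seen]
{q0,q1,q2,q3,q4,q5} --1--> {q0,q1,q2,q3,q4,q5}  [seen]
Reachable DFA states: {q0}, {q0,q4}, ∅, {q0,q1,q3,q4}, {q0,q1,q2,q3,q4}, {q0,q1,q2,q3,q4,q5}.

6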